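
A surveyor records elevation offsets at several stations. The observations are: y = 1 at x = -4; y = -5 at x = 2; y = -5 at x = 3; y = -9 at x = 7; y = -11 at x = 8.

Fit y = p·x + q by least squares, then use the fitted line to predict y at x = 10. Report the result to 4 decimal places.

Forming MᵀM = [[142, 16]; [16, 5]] and Mᵀy = [-180, -29]ᵀ gives MᵀM·[p, q]ᵀ = Mᵀy.
Determinant 142·5 − 16² = 454.
p = ((-180)·5 − 16·(-29))/454 = -218/227; q = (142·(-29) − 16·(-180))/454 = -619/227.
At x = 10: ŷ = (-218/227)·(10) + (-619/227)·(1) = -2799/227.

ŷ = -12.3304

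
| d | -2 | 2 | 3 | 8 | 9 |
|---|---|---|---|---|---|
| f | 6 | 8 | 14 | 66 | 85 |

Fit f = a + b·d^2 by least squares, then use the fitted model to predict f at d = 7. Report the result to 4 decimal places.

f̂ = 52.3104

MᵀM·[a, b]ᵀ = Mᵀf reads: 5·a + 162·b = 179;  162·a + 10770·b = 11291.
(Σ1 = 5, Σd^2 = 162, Σd^2·d^2 = 10770, Σf = 179, Σd^2·f = 11291.)
det = 5·10770 − 162² = 27606.
a = (179·10770 − 162·11291)/27606 = 16448/4601; b = (5·11291 − 162·179)/27606 = 27457/27606.
At d = 7: f̂ = (16448/4601)·(1) + (27457/27606)·(49) = 1444081/27606.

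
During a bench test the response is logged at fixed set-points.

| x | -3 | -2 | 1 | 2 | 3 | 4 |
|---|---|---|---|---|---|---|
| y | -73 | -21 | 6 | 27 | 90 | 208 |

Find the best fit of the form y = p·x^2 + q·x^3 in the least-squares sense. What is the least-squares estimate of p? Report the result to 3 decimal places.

p = 0.924

Sums needed: Σx^2·x^2 = 451, Σx^2·x^3 = 1025, Σx^3·x^3 = 5683.
For Aᵀy: Σx^2·y = 3511, Σx^3·y = 18103.
det = 451·5683 − 1025² = 1512408.
p = (3511·5683 − 1025·18103)/1512408 = 698719/756204; q = (451·18103 − 1025·3511)/1512408 = 55679/18444.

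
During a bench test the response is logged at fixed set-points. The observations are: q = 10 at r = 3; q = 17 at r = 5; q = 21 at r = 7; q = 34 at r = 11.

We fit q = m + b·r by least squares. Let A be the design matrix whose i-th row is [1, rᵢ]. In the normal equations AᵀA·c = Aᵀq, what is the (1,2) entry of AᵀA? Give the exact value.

Row 1 ↔ basis 1, column 2 ↔ basis r, so (AᵀA)_{1,2} = Σᵢ r = (1)·(3) + (1)·(5) + (1)·(7) + (1)·(11) = 26.

26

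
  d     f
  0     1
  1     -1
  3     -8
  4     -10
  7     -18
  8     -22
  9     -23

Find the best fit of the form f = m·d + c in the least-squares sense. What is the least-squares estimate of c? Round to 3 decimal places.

The normal equations are: 220·m + 32·c = -574;  32·m + 7·c = -81.
Δ = 220·7 − 32² = 516.
m = ((-574)·7 − 32·(-81))/516 = -713/258; c = (220·(-81) − 32·(-574))/516 = 137/129.

c = 1.062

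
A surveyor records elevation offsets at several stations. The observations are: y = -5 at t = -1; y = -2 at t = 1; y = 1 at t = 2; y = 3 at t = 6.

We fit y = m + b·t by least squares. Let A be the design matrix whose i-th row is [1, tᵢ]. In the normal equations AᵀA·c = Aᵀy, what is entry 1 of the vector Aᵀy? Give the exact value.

Entry 1 ↔ basis 1, so (Aᵀy)_{1} = Σᵢ yᵢ = (1)·(-5) + (1)·(-2) + (1)·(1) + (1)·(3) = -3.

-3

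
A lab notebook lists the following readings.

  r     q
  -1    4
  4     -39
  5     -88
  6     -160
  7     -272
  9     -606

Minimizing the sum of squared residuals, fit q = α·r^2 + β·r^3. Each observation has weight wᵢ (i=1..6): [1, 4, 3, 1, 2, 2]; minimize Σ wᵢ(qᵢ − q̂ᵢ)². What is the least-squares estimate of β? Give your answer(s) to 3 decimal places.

Forming AᵀWA = [[22120, 172958]; [172958, 1408096]] and AᵀWq = [-139680, -1147688]ᵀ gives AᵀWA·[α, β]ᵀ = AᵀWq.
det = 22120·1408096 − 172958² = 1232613756.
α = ((-139680)·1408096 − 172958·(-1147688))/1232613756 = 454742956/308153439; β = (22120·(-1147688) − 172958·(-139680))/1232613756 = -307021280/308153439.

β = -0.996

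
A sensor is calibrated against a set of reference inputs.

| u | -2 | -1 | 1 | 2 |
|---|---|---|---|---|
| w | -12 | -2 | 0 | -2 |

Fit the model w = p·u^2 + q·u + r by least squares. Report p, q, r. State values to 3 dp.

p = -2.000, q = 2.200, r = 1.000

The normal equations are: 34·p + 0·q + 10·r = -58;  0·p + 10·q + 0·r = 22;  10·p + 0·q + 4·r = -16.
(Σu^2·u^2 = 34, Σu^2·u = 0, Σu^2 = 10, Σu·u = 10, Σu = 0, Σ1 = 4, Σu^2·w = -58, Σu·w = 22, Σw = -16.)
Inverting the 3×3 Gram matrix, [p, q, r]ᵀ = [-2, 11/5, 1]ᵀ.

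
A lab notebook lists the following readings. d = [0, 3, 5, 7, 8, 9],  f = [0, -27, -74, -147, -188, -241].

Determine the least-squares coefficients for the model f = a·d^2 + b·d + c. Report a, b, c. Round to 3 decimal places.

a = -2.956, b = -0.088, c = -0.024

Sums needed: Σd^2·d^2 = 13764, Σd^2·d = 1736, Σd^2 = 228, Σd·d = 228, Σd = 32, Σ1 = 6.
For Xᵀf: Σd^2·f = -40849, Σd·f = -5153, Σf = -677.
Row-reducing yields a = -48779/16500, b = -97/1100, c = -97/4125.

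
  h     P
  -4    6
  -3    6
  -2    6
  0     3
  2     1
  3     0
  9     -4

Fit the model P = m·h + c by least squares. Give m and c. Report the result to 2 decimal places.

Entries of MᵀM: Σh·h = 123, Σh = 5, Σ1 = 7.
For MᵀP: Σh·P = -88, ΣP = 18.
So MᵀM·[m, c]ᵀ = MᵀP: [[123, 5]; [5, 7]]·[m, c]ᵀ = [-88, 18]ᵀ.
det = 123·7 − 5² = 836.
m = ((-88)·7 − 5·18)/836 = -353/418; c = (123·18 − 5·(-88))/836 = 1327/418.

m = -0.84, c = 3.17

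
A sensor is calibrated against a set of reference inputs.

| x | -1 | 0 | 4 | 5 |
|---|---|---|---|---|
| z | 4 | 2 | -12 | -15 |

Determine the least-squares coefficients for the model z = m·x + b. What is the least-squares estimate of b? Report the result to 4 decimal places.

Compute the Gram sums: Σx·x = 42, Σx = 8, Σ1 = 4.
Right-hand side: Σx·z = -127, Σz = -21.
So MᵀM·[m, b]ᵀ = Mᵀz: [[42, 8]; [8, 4]]·[m, b]ᵀ = [-127, -21]ᵀ.
Eliminating b: 4·(row 1) − 8·(row 2) gives 104·m = 4·(-127) − 8·(-21) = -340, so m = -85/26.
Then b = ((-21) − 8·(-85/26))/4 = 67/52.

b = 1.2885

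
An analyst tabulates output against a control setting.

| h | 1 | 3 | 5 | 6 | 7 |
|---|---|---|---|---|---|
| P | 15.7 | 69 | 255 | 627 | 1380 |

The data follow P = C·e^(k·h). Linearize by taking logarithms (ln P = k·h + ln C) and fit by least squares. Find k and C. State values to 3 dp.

k = 0.739, C = 7.313

Linearized form: ln P = k·h + ln C. From the 5 transformed points,
Σh = 22.0000, Σ(h)² = 120.0000, Σln P = 26.1998, Σh·ln P = 132.4168.
Normal system: [[120.0000, 22.0000]; [22.0000, 5]]·[k, ln C]ᵀ = [132.4168, 26.1998]ᵀ.
Solving (det = 116.0000): k = 0.73869, ln C = 1.98972, so C = exp(1.98972) = 7.31347.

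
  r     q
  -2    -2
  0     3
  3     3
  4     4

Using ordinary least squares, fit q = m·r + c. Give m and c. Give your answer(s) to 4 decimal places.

m = 0.8352, c = 0.9560

Forming AᵀA = [[29, 5]; [5, 4]] and Aᵀq = [29, 8]ᵀ gives AᵀA·[m, c]ᵀ = Aᵀq.
det = 29·4 − 5² = 91.
m = (29·4 − 5·8)/91 = 76/91; c = (29·8 − 5·29)/91 = 87/91.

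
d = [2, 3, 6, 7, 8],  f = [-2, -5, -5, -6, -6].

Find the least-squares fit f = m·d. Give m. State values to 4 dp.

m = -0.8580

From the data, Σd·d = 162.
For Mᵀf: Σd·f = -139.
m = (-139)/162 = -0.858025.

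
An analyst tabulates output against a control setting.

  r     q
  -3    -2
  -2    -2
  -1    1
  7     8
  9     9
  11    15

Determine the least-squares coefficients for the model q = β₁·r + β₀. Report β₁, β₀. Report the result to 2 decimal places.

β₁ = 1.09, β₀ = 1.00

MᵀM·[β₁, β₀]ᵀ = Mᵀq reads: 265·β₁ + 21·β₀ = 311;  21·β₁ + 6·β₀ = 29.
Eliminating β₀: 6·(row 1) − 21·(row 2) gives 1149·β₁ = 6·311 − 21·29 = 1257, so β₁ = 419/383.
Then β₀ = (29 − 21·(419/383))/6 = 1154/1149.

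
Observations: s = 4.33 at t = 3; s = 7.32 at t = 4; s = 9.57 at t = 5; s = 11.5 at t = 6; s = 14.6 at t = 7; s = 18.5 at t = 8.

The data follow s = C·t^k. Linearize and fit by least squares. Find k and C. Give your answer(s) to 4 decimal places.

Linearized form: ln s = k·ln t + ln C. From the 6 transformed points,
XᵀX = [[17.0401, 9.9115]; [9.9115, 6]], rhs = [23.6653, 13.7560]ᵀ  (here Σln t = 9.9115, Σ(ln t)² = 17.0401, Σln s = 13.7560, Σln t·ln s = 23.6653).
Δ = 17.0401·6 − (9.9115)² = 4.0036; k = (23.6653·6 − 9.9115·13.7560)/4.0036 = 1.41122, ln C = (17.0401·13.7560 − 9.9115·23.6653)/4.0036 = -0.03856, so C = exp(-0.03856) = 0.96218.

k = 1.4112, C = 0.9622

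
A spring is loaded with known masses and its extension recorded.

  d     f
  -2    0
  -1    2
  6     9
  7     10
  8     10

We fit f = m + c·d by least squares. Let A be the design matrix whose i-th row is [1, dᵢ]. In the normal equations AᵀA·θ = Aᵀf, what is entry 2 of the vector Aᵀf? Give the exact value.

Entry 2 ↔ basis d, so (Aᵀf)_{2} = Σᵢ (d)·fᵢ = (-2)·(0) + (-1)·(2) + (6)·(9) + (7)·(10) + (8)·(10) = 202.

202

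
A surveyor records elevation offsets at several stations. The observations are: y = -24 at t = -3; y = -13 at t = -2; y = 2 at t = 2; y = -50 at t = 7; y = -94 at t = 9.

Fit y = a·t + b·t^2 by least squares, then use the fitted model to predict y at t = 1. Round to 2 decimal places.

ŷ = 2.01

From the data, Σt·t = 147, Σt·t^2 = 1045, Σt^2·t^2 = 9075.
Right-hand side: Σt·y = -1094, Σt^2·y = -10324.
Δ = 147·9075 − 1045² = 242000.
a = ((-1094)·9075 − 1045·(-10324))/242000 = 7823/2200; b = (147·(-10324) − 1045·(-1094))/242000 = -187199/121000.
At t = 1: ŷ = (7823/2200)·(1) + (-187199/121000)·(1) = 121533/60500.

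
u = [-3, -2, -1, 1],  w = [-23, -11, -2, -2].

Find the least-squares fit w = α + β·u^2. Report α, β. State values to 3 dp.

Forming AᵀA = [[4, 15]; [15, 99]] and Aᵀw = [-38, -255]ᵀ gives AᵀA·[α, β]ᵀ = Aᵀw.
Δ = 4·99 − 15² = 171.
α = ((-38)·99 − 15·(-255))/171 = 7/19; β = (4·(-255) − 15·(-38))/171 = -50/19.

α = 0.368, β = -2.632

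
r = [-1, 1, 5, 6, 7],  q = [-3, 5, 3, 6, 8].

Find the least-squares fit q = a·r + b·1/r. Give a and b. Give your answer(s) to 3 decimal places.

a = 0.893, b = 3.008

MᵀM·[a, b]ᵀ = Mᵀq reads: 112·a + 5·b = 115;  5·a + (92089/44100)·b = 376/35.
Δ = 112·(92089/44100) − 5² = 328981/1575.
a = (115·(92089/44100) − 5·(376/35))/(328981/1575) = 8221435/9211468; b = (112·(376/35) − 5·115)/(328981/1575) = 989415/328981.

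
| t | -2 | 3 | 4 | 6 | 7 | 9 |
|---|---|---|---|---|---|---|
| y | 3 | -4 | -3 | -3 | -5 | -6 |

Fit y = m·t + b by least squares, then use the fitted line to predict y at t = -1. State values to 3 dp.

ŷ = 1.190

Entries of AᵀA: Σt·t = 195, Σt = 27, Σ1 = 6.
For Aᵀy: Σt·y = -137, Σy = -18.
Eliminating b: 6·(row 1) − 27·(row 2) gives 441·m = 6·(-137) − 27·(-18) = -336, so m = -16/21.
Then b = ((-18) − 27·(-16/21))/6 = 3/7.
At t = -1: ŷ = (-16/21)·(-1) + (3/7)·(1) = 25/21.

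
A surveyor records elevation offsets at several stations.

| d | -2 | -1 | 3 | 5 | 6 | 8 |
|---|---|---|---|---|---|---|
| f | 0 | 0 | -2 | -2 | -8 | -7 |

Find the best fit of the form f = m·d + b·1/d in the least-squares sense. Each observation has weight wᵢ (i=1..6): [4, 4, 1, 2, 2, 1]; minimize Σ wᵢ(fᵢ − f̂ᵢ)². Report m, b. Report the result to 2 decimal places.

Entries of AᵀWA: Σwᵢ·d·d = 215, Σwᵢ·d·1/d = 14, Σwᵢ·1/d·1/d = 25259/4800.
Right-hand side: Σwᵢ·d·f = -178, Σwᵢ·1/d·f = -601/120.
Normal equations: [[215, 14]; [14, 25259/4800]]·[m, b]ᵀ = [-178, -601/120]ᵀ.
Eliminating b: (25259/4800)·(row 1) − 14·(row 2) gives (897977/960)·m = (25259/4800)·(-178) − 14·(-601/120) = -693257/800, so m = -4159542/4489885.
Then b = ((-601/120) − 14·(-4159542/4489885))/(25259/4800) = 1358600/897977.

m = -0.93, b = 1.51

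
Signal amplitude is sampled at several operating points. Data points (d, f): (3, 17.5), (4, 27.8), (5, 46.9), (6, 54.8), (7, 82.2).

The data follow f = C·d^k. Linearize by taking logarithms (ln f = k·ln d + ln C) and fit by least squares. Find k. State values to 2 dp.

k = 1.79

Let Y = ln f. Fitting Y = k·ln d + ln C by least squares:
Σln d = 7.8320, Σ(ln d)² = 12.7160, Σln f = 18.4481, Σln d·ln f = 29.7005.
Equations: 12.7160·k + 7.8320·ln C = 29.7005;  7.8320·k + 5·ln C = 18.4481.
Solving (det = 2.2397): k = 1.79355, ln C = 0.88019.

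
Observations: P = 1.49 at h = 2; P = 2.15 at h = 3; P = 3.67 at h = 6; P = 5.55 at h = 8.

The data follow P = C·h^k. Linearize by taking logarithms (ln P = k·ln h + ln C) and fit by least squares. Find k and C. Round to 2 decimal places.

Taking logs, ln P = k·ln h + ln C, so regress ln P on ln h.
Σln h = 5.6630, Σ(ln h)² = 9.2219, Σln P = 4.1782, Σln h·ln P = 7.0107.
Equations: 9.2219·k + 5.6630·ln C = 7.0107;  5.6630·k + 4·ln C = 4.1782.
Solving (det = 4.8184): k = 0.90938, ln C = -0.24289, so C = exp(-0.24289) = 0.78436.

k = 0.91, C = 0.78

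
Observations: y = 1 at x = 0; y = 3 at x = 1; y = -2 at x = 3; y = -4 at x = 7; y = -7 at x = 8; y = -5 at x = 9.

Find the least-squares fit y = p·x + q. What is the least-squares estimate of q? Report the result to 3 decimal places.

q = 1.909

Setting ∂/∂p … = 0 gives: 204·p + 28·q = -132;  28·p + 6·q = -14.
Δ = 204·6 − 28² = 440.
p = ((-132)·6 − 28·(-14))/440 = -10/11; q = (204·(-14) − 28·(-132))/440 = 21/11.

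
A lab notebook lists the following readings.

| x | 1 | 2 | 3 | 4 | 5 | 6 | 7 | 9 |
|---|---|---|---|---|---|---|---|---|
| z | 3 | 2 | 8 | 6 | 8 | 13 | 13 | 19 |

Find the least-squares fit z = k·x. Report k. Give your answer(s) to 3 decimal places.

k = 1.968

With design matrix M, MᵀM = [[221]] and Mᵀz = [435]ᵀ.
Hence k = 435 / 221 ≈ 1.96833.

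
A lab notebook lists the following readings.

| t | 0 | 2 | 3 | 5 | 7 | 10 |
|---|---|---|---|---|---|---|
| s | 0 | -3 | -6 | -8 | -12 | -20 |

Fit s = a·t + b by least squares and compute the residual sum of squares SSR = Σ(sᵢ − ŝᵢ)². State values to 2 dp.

SSR = 4.65

Normal-equation sums: Σt·t = 187, Σt = 27, Σ1 = 6.
Right-hand side: Σt·s = -348, Σs = -49.
det = 187·6 − 27² = 393.
a = ((-348)·6 − 27·(-49))/393 = -255/131; b = (187·(-49) − 27·(-348))/393 = 233/393.
Residuals: -233/393, 118/393, -296/393, 448/393, 406/393, -443/393; SSR = 1826/393.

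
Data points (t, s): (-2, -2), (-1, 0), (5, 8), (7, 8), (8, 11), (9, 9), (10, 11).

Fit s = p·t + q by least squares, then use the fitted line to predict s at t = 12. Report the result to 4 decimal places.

From the data, Σt·t = 324, Σt = 36, Σ1 = 7.
And Σt·s = 379, Σs = 45.
Normal equations: [[324, 36]; [36, 7]]·[p, q]ᵀ = [379, 45]ᵀ.
det = 324·7 − 36² = 972.
p = (379·7 − 36·45)/972 = 1033/972; q = (324·45 − 36·379)/972 = 26/27.
At t = 12: ŝ = (1033/972)·(12) + (26/27)·(1) = 1111/81.

ŝ = 13.7160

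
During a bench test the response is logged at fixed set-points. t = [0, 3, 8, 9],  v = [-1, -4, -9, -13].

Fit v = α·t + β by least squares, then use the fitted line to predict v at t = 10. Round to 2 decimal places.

v̂ = -12.86

Sums needed: Σt·t = 154, Σt = 20, Σ1 = 4.
And Σt·v = -201, Σv = -27.
So MᵀM·[α, β]ᵀ = Mᵀv: [[154, 20]; [20, 4]]·[α, β]ᵀ = [-201, -27]ᵀ.
Δ = 154·4 − 20² = 216.
α = ((-201)·4 − 20·(-27))/216 = -11/9; β = (154·(-27) − 20·(-201))/216 = -23/36.
At t = 10: v̂ = (-11/9)·(10) + (-23/36)·(1) = -463/36.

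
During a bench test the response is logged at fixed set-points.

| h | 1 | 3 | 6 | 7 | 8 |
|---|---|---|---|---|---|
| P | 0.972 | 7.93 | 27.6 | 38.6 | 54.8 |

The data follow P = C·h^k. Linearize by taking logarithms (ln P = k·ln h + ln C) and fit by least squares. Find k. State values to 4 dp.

Let Y = ln P. Fitting Y = k·ln h + ln C by least squares:
Over the data: Σln h = 6.9157, Σ(ln h)² = 12.5280, Σln P = 13.0170, Σln h·ln P = 23.6539.
Normal system: [[12.5280, 6.9157]; [6.9157, 5]]·[k, ln C]ᵀ = [23.6539, 13.0170]ᵀ.
Slope k = (n·Σln h·ln P − Σln h·Σln P)/(n·Σ(ln h)² − (Σln h)²) = (5·23.6539 − 6.9157·13.0170)/14.8127 = 1.90697; ln C = (Σln P − k·Σln h)/n = -0.03422.

k = 1.9070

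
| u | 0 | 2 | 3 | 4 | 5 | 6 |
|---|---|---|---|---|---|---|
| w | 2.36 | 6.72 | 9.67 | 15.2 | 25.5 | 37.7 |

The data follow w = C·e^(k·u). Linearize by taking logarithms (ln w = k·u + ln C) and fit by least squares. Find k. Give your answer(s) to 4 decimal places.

Let Y = ln w. Fitting Y = k·u + ln C by least squares:
Σu = 20.0000, Σ(u)² = 90.0000, Σln w = 14.6224, Σu·ln w = 59.4738.
Equations: 90.0000·k + 20.0000·ln C = 59.4738;  20.0000·k + 6·ln C = 14.6224.
Δ = 90.0000·6 − (20.0000)² = 140.0000; k = (59.4738·6 − 20.0000·14.6224)/140.0000 = 0.45996, ln C = (90.0000·14.6224 − 20.0000·59.4738)/140.0000 = 0.90387.

k = 0.4600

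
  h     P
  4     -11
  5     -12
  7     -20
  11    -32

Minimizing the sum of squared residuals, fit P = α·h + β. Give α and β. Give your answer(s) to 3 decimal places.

Forming AᵀA = [[211, 27]; [27, 4]] and AᵀP = [-596, -75]ᵀ gives AᵀA·[α, β]ᵀ = AᵀP.
det = 211·4 − 27² = 115.
α = ((-596)·4 − 27·(-75))/115 = -359/115; β = (211·(-75) − 27·(-596))/115 = 267/115.

α = -3.122, β = 2.322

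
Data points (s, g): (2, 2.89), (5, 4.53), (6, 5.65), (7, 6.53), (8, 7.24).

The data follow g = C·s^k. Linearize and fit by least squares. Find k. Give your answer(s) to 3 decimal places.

k = 0.652

Linearized form: ln g = k·ln s + ln C. From the 5 transformed points,
Sums: Σln s = 8.1197, Σ(ln s)² = 14.3918, Σln g = 8.1597, Σln s·ln g = 14.0376.
Normal system: [[14.3918, 8.1197]; [8.1197, 5]]·[k, ln C]ᵀ = [14.0376, 8.1597]ᵀ.
Slope k = (n·Σln s·ln g − Σln s·Σln g)/(n·Σ(ln s)² − (Σln s)²) = (5·14.0376 − 8.1197·8.1597)/6.0295 = 0.65243; ln C = (Σln g − k·Σln s)/n = 0.57243.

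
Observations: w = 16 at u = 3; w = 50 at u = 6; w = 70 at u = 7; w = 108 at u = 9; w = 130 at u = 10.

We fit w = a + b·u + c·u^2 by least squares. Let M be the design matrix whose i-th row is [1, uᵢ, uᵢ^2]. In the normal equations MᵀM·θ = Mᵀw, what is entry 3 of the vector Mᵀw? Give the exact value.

Entry 3 ↔ basis u^2, so (Mᵀw)_{3} = Σᵢ (u^2)·wᵢ = (9)·(16) + (36)·(50) + (49)·(70) + (81)·(108) + (100)·(130) = 27122.

27122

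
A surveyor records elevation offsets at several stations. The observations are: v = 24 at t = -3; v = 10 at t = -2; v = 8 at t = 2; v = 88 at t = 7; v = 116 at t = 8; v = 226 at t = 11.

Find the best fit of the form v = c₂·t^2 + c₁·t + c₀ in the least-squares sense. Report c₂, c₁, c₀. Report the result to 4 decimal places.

c₂ = 1.9760, c₁ = -1.3530, c₀ = 1.1892

Setting ∂/∂c₂ … = 0 gives: 21251·c₂ + 2159·c₁ + 251·c₀ = 39370;  2159·c₂ + 251·c₁ + 23·c₀ = 3954;  251·c₂ + 23·c₁ + 6·c₀ = 472.
(Σt^2·t^2 = 21251, Σt^2·t = 2159, Σt^2 = 251, Σt·t = 251, Σt = 23, Σ1 = 6, Σt^2·v = 39370, Σt·v = 3954, Σv = 472.)
Row-reducing yields c₂ = 235778/119319, c₁ = -161438/119319, c₀ = 47298/39773.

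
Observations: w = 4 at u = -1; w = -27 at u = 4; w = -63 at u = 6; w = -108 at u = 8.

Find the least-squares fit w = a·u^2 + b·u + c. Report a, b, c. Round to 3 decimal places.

a = -1.533, b = -1.767, c = 3.861

Entries of XᵀX: Σu^2·u^2 = 5649, Σu^2·u = 791, Σu^2 = 117, Σu·u = 117, Σu = 17, Σ1 = 4.
Right-hand side: Σu^2·w = -9608, Σu·w = -1354, Σw = -194.
Normal equations: [[5649, 791, 117]; [791, 117, 17]; [117, 17, 4]]·[a, b, c]ᵀ = [-9608, -1354, -194]ᵀ.
Row-reducing yields a = -40967/26716, b = -47197/26716, c = 51573/13358.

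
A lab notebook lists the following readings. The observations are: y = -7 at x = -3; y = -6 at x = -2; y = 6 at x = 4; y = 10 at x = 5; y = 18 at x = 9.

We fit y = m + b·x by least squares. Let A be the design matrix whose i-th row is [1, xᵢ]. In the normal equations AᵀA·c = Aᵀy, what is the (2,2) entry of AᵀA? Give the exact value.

Row 2 ↔ basis x, column 2 ↔ basis x, so (AᵀA)_{2,2} = Σᵢ (x)·(x) = (-3)·(-3) + (-2)·(-2) + (4)·(4) + (5)·(5) + (9)·(9) = 135.

135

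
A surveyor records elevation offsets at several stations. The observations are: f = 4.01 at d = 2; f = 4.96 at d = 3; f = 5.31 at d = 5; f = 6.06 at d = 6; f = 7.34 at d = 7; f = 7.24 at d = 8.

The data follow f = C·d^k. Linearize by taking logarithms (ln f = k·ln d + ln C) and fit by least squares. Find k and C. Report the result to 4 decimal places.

k = 0.4188, C = 2.9912

Let Y = ln f. Fitting Y = k·ln d + ln C by least squares:
XᵀX = [[15.5987, 9.2183]; [9.2183, 6]], rhs = [16.6327, 10.4345]ᵀ  (here Σln d = 9.2183, Σ(ln d)² = 15.5987, Σln f = 10.4345, Σln d·ln f = 16.6327).
Solving (det = 8.6152): k = 0.41878, ln C = 1.09566, so C = exp(1.09566) = 2.99117.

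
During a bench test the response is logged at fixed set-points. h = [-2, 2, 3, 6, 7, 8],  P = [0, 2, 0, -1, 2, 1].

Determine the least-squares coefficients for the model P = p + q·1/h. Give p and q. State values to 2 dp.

Compute the Gram sums: Σ1 = 6, Σ1/h = 43/56, Σ1/h·1/h = 19049/28224.
Moment sums: ΣP = 4, Σ1/h·P = 209/168.
Δ = 6·(19049/28224) − (43/56)² = 32551/9408.
p = (4·(19049/28224) − (43/56)·(209/168))/(32551/9408) = 1145/2271; q = (6·(209/168) − (43/56)·4)/(32551/9408) = 41328/32551.

p = 0.50, q = 1.27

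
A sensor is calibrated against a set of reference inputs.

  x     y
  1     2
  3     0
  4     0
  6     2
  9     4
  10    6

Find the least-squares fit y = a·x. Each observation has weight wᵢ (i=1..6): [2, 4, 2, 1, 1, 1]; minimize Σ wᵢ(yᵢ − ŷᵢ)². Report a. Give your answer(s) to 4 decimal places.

Forming MᵀWM = [[287]] and MᵀWy = [112]ᵀ gives MᵀWM·[a]ᵀ = MᵀWy.
Hence a = 112 / 287 ≈ 0.390244.

a = 0.3902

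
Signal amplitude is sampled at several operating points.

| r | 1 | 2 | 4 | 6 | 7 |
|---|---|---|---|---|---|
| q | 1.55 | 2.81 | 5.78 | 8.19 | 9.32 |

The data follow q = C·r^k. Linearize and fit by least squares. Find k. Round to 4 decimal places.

k = 0.9361

With ln qᵢ as the transformed response and ln rᵢ as the regressor:
Σln r = 5.8171, Σ(ln r)² = 9.3992, Σln q = 7.5609, Σln r·ln q = 11.2598.
Equations: 9.3992·k + 5.8171·ln C = 11.2598;  5.8171·k + 5·ln C = 7.5609.
Δ = 9.3992·5 − (5.8171)² = 13.1574; k = (11.2598·5 − 5.8171·7.5609)/13.1574 = 0.93606, ln C = (9.3992·7.5609 − 5.8171·11.2598)/13.1574 = 0.42315.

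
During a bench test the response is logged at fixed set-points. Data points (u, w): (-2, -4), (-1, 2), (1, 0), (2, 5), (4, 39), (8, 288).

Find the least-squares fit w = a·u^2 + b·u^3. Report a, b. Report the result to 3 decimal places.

a = 0.303, b = 0.525

Compute the Gram sums: Σu^2·u^2 = 4386, Σu^2·u^3 = 33792, Σu^3·u^3 = 266370.
Right-hand side: Σu^2·w = 19062, Σu^3·w = 150022.
AᵀA·[a, b]ᵀ = Aᵀw becomes [[4386, 33792]; [33792, 266370]]·[a, b]ᵀ = [19062, 150022]ᵀ.
Eliminating b: 266370·(row 1) − 33792·(row 2) gives 26399556·a = 266370·19062 − 33792·150022 = 8001516, so a = 666793/2199963.
Then b = (150022 − 33792·(666793/2199963))/266370 = 1154449/2199963.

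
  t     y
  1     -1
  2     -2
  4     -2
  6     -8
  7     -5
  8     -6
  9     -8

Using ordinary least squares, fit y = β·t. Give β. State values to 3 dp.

Entries of MᵀM: Σt·t = 251.
Right-hand side: Σt·y = -216.
β = (-216)/251 = -0.860558.

β = -0.861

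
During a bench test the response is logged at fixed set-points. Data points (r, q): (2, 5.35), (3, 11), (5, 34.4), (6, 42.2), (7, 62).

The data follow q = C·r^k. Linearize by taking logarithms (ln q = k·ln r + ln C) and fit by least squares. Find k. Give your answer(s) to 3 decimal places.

k = 1.961

Linearized form: ln q = k·ln r + ln C. From the 5 transformed points,
AᵀA = [[11.2747, 7.1389]; [7.1389, 5]], rhs = [24.2277, 15.4826]ᵀ  (here Σln r = 7.1389, Σ(ln r)² = 11.2747, Σln q = 15.4826, Σln r·ln q = 24.2277).
Solving (det = 5.4099): k = 1.96124, ln C = 0.29631.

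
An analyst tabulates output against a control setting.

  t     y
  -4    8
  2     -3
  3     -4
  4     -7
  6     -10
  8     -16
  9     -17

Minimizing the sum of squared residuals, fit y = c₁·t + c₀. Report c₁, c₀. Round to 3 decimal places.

Normal-equation sums: Σt·t = 226, Σt = 28, Σ1 = 7.
And Σt·y = -419, Σy = -49.
MᵀM·[c₁, c₀]ᵀ = Mᵀy becomes [[226, 28]; [28, 7]]·[c₁, c₀]ᵀ = [-419, -49]ᵀ.
Eliminating c₀: 7·(row 1) − 28·(row 2) gives 798·c₁ = 7·(-419) − 28·(-49) = -1561, so c₁ = -223/114.
Then c₀ = ((-49) − 28·(-223/114))/7 = 47/57.

c₁ = -1.956, c₀ = 0.825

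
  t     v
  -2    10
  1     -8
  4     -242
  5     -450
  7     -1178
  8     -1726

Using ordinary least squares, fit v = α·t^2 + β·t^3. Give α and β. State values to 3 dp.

Sums needed: Σt^2·t^2 = 7395, Σt^2·t^3 = 53693, Σt^3·t^3 = 399579.
And Σt^2·v = -183276, Σt^3·v = -1359592.
det = 7395·399579 − 53693² = 71948456.
α = ((-183276)·399579 − 53693·(-1359592))/71948456 = -58166887/17987114; β = (7395·(-1359592) − 53693·(-183276))/71948456 = -53386143/17987114.

α = -3.234, β = -2.968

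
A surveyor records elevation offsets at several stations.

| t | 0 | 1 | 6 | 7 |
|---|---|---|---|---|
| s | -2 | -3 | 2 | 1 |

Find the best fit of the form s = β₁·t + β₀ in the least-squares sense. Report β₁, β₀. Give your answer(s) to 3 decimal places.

β₁ = 0.622, β₀ = -2.676

From the data, Σt·t = 86, Σt = 14, Σ1 = 4.
For Mᵀs: Σt·s = 16, Σs = -2.
So MᵀM·[β₁, β₀]ᵀ = Mᵀs: [[86, 14]; [14, 4]]·[β₁, β₀]ᵀ = [16, -2]ᵀ.
Determinant 86·4 − 14² = 148.
β₁ = (16·4 − 14·(-2))/148 = 23/37; β₀ = (86·(-2) − 14·16)/148 = -99/37.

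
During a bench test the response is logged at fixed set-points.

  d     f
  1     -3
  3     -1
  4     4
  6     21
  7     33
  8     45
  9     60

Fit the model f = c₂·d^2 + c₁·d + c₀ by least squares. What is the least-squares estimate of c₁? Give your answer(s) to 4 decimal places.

Setting ∂/∂c₂ … = 0 gives: 14692·c₂ + 1892·c₁ + 256·c₀ = 10165;  1892·c₂ + 256·c₁ + 38·c₀ = 1267;  256·c₂ + 38·c₁ + 7·c₀ = 159.
Inverting the 3×3 Gram matrix, [c₂, c₁, c₀]ᵀ = [163/154, -2375/924, -943/462]ᵀ.

c₁ = -2.5703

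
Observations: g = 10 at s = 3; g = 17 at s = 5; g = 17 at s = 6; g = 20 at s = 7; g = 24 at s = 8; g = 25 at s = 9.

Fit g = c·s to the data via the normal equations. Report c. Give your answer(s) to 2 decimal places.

Setting ∂/∂c … = 0 gives: 264·c = 774.
Hence c = 774 / 264 ≈ 2.93182.

c = 2.93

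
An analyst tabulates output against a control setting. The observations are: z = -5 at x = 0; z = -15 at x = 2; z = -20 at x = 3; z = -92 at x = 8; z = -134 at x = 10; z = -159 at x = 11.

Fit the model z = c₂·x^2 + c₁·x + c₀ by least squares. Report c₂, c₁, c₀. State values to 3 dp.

c₂ = -1.070, c₁ = -2.223, c₀ = -5.096

The normal system AᵀA·[c₂, c₁, c₀]ᵀ = Aᵀz is [[28834, 2878, 298]; [2878, 298, 34]; [298, 34, 6]]·[c₂, c₁, c₀]ᵀ = [-38767, -3915, -425]ᵀ.
Row-reducing yields c₂ = -12772/11937, c₁ = -26534/11937, c₀ = -40557/7958.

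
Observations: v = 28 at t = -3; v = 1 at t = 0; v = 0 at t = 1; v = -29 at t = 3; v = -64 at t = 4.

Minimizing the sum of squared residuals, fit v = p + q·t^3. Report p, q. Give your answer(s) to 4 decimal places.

p = 0.4567, q = -1.0197

With design matrix X, XᵀX = [[5, 65]; [65, 5555]] and Xᵀv = [-64, -5635]ᵀ.
Determinant 5·5555 − 65² = 23550.
p = ((-64)·5555 − 65·(-5635))/23550 = 717/1570; q = (5·(-5635) − 65·(-64))/23550 = -1601/1570.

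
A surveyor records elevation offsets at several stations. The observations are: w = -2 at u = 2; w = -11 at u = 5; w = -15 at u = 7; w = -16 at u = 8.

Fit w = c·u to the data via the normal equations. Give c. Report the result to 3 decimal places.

c = -2.056

Sums needed: Σu·u = 142.
And Σu·w = -292.
c = (-292)/142 = -2.05634.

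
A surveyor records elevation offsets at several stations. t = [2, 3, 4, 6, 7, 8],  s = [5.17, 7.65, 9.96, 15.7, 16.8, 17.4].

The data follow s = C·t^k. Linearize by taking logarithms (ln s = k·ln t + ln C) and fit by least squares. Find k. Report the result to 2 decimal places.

Linearized form: ln s = k·ln t + ln C. From the 6 transformed points,
AᵀA = [[14.9303, 8.9952]; [8.9952, 6]], rhs = [22.9245, 14.4077]ᵀ  (here Σln t = 8.9952, Σ(ln t)² = 14.9303, Σln s = 14.4077, Σln t·ln s = 22.9245).
Slope k = (n·Σln t·ln s − Σln t·Σln s)/(n·Σ(ln t)² − (Σln t)²) = (6·22.9245 − 8.9952·14.4077)/8.6686 = 0.91685; ln C = (Σln s − k·Σln t)/n = 1.02674.

k = 0.92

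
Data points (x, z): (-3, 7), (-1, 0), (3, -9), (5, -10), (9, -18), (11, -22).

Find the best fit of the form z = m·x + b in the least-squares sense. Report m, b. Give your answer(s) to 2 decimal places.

m = -1.96, b = -0.83

The normal equations are: 246·m + 24·b = -502;  24·m + 6·b = -52.
(Σx·x = 246, Σx = 24, Σ1 = 6, Σx·z = -502, Σz = -52.)
Determinant 246·6 − 24² = 900.
m = ((-502)·6 − 24·(-52))/900 = -49/25; b = (246·(-52) − 24·(-502))/900 = -62/75.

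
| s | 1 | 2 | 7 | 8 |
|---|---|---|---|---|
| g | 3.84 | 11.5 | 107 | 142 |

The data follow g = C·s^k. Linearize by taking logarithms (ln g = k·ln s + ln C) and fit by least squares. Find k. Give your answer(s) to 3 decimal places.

Linearized form: ln g = k·ln s + ln C. From the 4 transformed points,
Σln s = 4.7185, Σ(ln s)² = 8.5911, Σln g = 13.4165, Σln s·ln g = 21.0912.
Equations: 8.5911·k + 4.7185·ln C = 21.0912;  4.7185·k + 4·ln C = 13.4165.
Solving (det = 12.1002): k = 1.74039, ln C = 1.30111.

k = 1.740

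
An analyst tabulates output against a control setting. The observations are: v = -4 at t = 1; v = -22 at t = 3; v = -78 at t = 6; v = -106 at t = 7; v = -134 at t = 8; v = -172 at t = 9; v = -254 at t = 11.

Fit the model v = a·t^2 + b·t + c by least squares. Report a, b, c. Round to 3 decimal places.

a = -2.043, b = -0.438, c = -1.825

XᵀX·[a, b, c]ᵀ = Xᵀv reads: 29077·a + 3159·b + 361·c = -61446;  3159·a + 361·b + 45·c = -6694;  361·a + 45·b + 7·c = -770.
(Σt^2·t^2 = 29077, Σt^2·t = 3159, Σt^2 = 361, Σt·t = 361, Σt = 45, Σ1 = 7, Σt^2·v = -61446, Σt·v = -6694, Σv = -770.)
Inverting the 3×3 Gram matrix, [a, b, c]ᵀ = [-169420/82929, -12112/27643, -151370/82929]ᵀ.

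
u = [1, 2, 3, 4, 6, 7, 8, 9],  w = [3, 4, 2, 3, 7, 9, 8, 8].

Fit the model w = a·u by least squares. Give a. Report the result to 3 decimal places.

Entries of AᵀA: Σu·u = 260.
Right-hand side: Σu·w = 270.
Normal equations: [[260]]·[a]ᵀ = [270]ᵀ.
a = 270/260 = 1.03846.

a = 1.038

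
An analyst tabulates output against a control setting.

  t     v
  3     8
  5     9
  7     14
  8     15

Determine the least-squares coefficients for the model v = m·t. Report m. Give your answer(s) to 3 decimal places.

m = 1.952

Setting ∂/∂m … = 0 gives: 147·m = 287.
Hence m = 287 / 147 ≈ 1.95238.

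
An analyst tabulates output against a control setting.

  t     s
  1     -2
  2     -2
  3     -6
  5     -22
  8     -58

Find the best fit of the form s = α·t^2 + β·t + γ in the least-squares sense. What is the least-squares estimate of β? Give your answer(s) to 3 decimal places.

The normal equations are: 4819·α + 673·β + 103·γ = -4326;  673·α + 103·β + 19·γ = -598;  103·α + 19·β + 5·γ = -90.
Solving the 3×3 system (Gaussian elimination) gives α = -460/429, β = 640/429, γ = -226/143.

β = 1.492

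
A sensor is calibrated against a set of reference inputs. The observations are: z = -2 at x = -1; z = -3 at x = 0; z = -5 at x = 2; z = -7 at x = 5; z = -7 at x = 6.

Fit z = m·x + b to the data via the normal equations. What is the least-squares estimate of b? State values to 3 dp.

Compute the Gram sums: Σx·x = 66, Σx = 12, Σ1 = 5.
Moment sums: Σx·z = -85, Σz = -24.
So AᵀA·[m, b]ᵀ = Aᵀz: [[66, 12]; [12, 5]]·[m, b]ᵀ = [-85, -24]ᵀ.
det = 66·5 − 12² = 186.
m = ((-85)·5 − 12·(-24))/186 = -137/186; b = (66·(-24) − 12·(-85))/186 = -94/31.

b = -3.032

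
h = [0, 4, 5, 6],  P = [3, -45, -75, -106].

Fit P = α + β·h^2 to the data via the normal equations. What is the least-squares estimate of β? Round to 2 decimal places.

β = -3.05

Setting ∂/∂α … = 0 gives: 4·α + 77·β = -223;  77·α + 2177·β = -6411.
(Σ1 = 4, Σh^2 = 77, Σh^2·h^2 = 2177, ΣP = -223, Σh^2·P = -6411.)
Determinant 4·2177 − 77² = 2779.
α = ((-223)·2177 − 77·(-6411))/2779 = 1168/397; β = (4·(-6411) − 77·(-223))/2779 = -8473/2779.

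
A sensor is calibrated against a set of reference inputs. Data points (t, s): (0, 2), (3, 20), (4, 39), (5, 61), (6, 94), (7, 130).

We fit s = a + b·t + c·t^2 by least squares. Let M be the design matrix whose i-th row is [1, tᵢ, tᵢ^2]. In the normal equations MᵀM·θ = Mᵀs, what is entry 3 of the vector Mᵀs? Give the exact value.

Entry 3 ↔ basis t^2, so (Mᵀs)_{3} = Σᵢ (t^2)·sᵢ = (0)·(2) + (9)·(20) + (16)·(39) + (25)·(61) + (36)·(94) + (49)·(130) = 12083.

12083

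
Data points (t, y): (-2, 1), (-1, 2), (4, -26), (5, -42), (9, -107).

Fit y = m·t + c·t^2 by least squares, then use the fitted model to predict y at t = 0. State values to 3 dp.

Entries of XᵀX: Σt·t = 127, Σt·t^2 = 909, Σt^2·t^2 = 7459.
Moment sums: Σt·y = -1281, Σt^2·y = -10127.
Eliminating c: 7459·(row 1) − 909·(row 2) gives 121012·m = 7459·(-1281) − 909·(-10127) = -349536, so m = -87384/30253.
Then c = ((-10127) − 909·(-87384/30253))/7459 = -30425/30253.
At t = 0: ŷ = (-87384/30253)·(0) + (-30425/30253)·(0) = 0.

ŷ = 0.000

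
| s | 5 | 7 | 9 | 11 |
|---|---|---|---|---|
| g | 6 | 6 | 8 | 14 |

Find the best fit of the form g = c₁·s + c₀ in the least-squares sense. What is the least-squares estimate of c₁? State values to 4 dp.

c₁ = 1.3000

Sums needed: Σs·s = 276, Σs = 32, Σ1 = 4.
For Mᵀg: Σs·g = 298, Σg = 34.
MᵀM·[c₁, c₀]ᵀ = Mᵀg becomes [[276, 32]; [32, 4]]·[c₁, c₀]ᵀ = [298, 34]ᵀ.
Δ = 276·4 − 32² = 80.
c₁ = (298·4 − 32·34)/80 = 13/10; c₀ = (276·34 − 32·298)/80 = -19/10.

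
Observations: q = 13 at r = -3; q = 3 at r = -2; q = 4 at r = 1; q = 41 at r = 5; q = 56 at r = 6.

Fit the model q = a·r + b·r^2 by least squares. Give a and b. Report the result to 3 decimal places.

Compute the Gram sums: Σr·r = 75, Σr·r^2 = 307, Σr^2·r^2 = 2019.
For Xᵀq: Σr·q = 500, Σr^2·q = 3174.
So XᵀX·[a, b]ᵀ = Xᵀq: [[75, 307]; [307, 2019]]·[a, b]ᵀ = [500, 3174]ᵀ.
Eliminating b: 2019·(row 1) − 307·(row 2) gives 57176·a = 2019·500 − 307·3174 = 35082, so a = 17541/28588.
Then b = (3174 − 307·(17541/28588))/2019 = 42275/28588.

a = 0.614, b = 1.479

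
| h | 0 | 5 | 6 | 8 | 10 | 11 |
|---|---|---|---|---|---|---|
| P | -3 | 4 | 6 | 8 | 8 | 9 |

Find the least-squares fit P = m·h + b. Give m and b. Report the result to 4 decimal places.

m = 1.0798, b = -1.8655

With design matrix M, MᵀM = [[346, 40]; [40, 6]] and MᵀP = [299, 32]ᵀ.
Δ = 346·6 − 40² = 476.
m = (299·6 − 40·32)/476 = 257/238; b = (346·32 − 40·299)/476 = -222/119.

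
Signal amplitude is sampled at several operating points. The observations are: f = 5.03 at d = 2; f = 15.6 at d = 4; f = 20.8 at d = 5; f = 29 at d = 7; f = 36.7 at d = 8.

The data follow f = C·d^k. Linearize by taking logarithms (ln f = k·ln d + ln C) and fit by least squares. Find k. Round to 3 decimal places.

Linearized form: ln f = k·ln d + ln C. From the 5 transformed points,
Over the data: Σln d = 7.7142, Σ(ln d)² = 13.1032, Σln f = 14.3677, Σln d·ln f = 23.8570.
Normal system: [[13.1032, 7.7142]; [7.7142, 5]]·[k, ln C]ᵀ = [23.8570, 14.3677]ᵀ.
Solving (det = 6.0066): k = 1.40666, ln C = 0.70328.

k = 1.407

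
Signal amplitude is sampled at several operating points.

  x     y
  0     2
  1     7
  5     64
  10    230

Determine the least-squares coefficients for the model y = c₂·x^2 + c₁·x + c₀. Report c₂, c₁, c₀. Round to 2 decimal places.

c₂ = 2.08, c₁ = 1.96, c₀ = 2.40

Normal-equation sums: Σx^2·x^2 = 10626, Σx^2·x = 1126, Σx^2 = 126, Σx·x = 126, Σx = 16, Σ1 = 4.
For Aᵀy: Σx^2·y = 24607, Σx·y = 2627, Σy = 303.
Solving the 3×3 system (Gaussian elimination) gives c₂ = 10749/5170, c₁ = 5078/2585, c₀ = 1241/517.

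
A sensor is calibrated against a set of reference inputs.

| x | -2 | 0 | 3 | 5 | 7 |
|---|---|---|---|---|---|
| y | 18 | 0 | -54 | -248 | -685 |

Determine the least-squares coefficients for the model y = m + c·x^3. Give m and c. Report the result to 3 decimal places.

m = 0.899, c = -1.999

AᵀA·[m, c]ᵀ = Aᵀy reads: 5·m + 487·c = -969;  487·m + 134067·c = -267557.
Δ = 5·134067 − 487² = 433166.
m = ((-969)·134067 − 487·(-267557))/433166 = 194668/216583; c = (5·(-267557) − 487·(-969))/433166 = -432941/216583.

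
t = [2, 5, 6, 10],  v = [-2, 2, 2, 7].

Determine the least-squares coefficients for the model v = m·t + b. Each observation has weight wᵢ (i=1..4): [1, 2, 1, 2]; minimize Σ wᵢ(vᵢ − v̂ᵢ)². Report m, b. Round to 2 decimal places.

The normal system MᵀWM·[m, b]ᵀ = MᵀWv is [[290, 38]; [38, 6]]·[m, b]ᵀ = [168, 18]ᵀ.
det = 290·6 − 38² = 296.
m = (168·6 − 38·18)/296 = 81/74; b = (290·18 − 38·168)/296 = -291/74.

m = 1.09, b = -3.93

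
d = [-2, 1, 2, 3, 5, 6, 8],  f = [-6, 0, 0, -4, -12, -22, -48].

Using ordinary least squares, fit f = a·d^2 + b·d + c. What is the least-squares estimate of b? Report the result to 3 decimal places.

The normal system MᵀM·[a, b, c]ᵀ = Mᵀf is [[6131, 881, 143]; [881, 143, 23]; [143, 23, 7]]·[a, b, c]ᵀ = [-4224, -576, -92]ᵀ.
Inverting the 3×3 Gram matrix, [a, b, c]ᵀ = [-26574/27643, 49822/27643, 15860/27643]ᵀ.

b = 1.802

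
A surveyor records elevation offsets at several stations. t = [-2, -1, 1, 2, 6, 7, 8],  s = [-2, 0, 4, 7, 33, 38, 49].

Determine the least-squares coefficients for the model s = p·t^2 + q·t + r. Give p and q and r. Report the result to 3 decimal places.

p = 0.448, q = 2.344, r = 1.226

Sums needed: Σt^2·t^2 = 7827, Σt^2·t = 1071, Σt^2 = 159, Σt·t = 159, Σt = 21, Σ1 = 7.
And Σt^2·s = 6210, Σt·s = 878, Σs = 129.
Solving the 3×3 system (Gaussian elimination) gives p = 531/1186, q = 8341/3558, r = 727/593.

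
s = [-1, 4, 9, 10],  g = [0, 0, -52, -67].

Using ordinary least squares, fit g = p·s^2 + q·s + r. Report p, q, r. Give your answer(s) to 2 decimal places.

p = -1.01, q = 2.98, r = 4.06

The normal system AᵀA·[p, q, r]ᵀ = Aᵀg is [[16818, 1792, 198]; [1792, 198, 22]; [198, 22, 4]]·[p, q, r]ᵀ = [-10912, -1138, -119]ᵀ.
Inverting the 3×3 Gram matrix, [p, q, r]ᵀ = [-9351/9220, 27479/9220, 7489/1844]ᵀ.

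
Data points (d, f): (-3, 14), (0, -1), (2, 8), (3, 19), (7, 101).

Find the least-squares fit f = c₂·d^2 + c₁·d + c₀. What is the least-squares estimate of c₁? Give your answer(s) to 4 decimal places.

Entries of AᵀA: Σd^2·d^2 = 2579, Σd^2·d = 351, Σd^2 = 71, Σd·d = 71, Σd = 9, Σ1 = 5.
Right-hand side: Σd^2·f = 5278, Σd·f = 738, Σf = 141.
AᵀA·[c₂, c₁, c₀]ᵀ = Aᵀf becomes [[2579, 351, 71]; [351, 71, 9]; [71, 9, 5]]·[c₂, c₁, c₀]ᵀ = [5278, 738, 141]ᵀ.
Inverting the 3×3 Gram matrix, [c₂, c₁, c₀]ᵀ = [178601/90654, 24519/30218, -56047/45327]ᵀ.

c₁ = 0.8114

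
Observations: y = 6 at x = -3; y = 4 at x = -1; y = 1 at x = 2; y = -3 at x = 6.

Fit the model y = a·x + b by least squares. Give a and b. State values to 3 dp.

a = -1.000, b = 3.000

The normal equations are: 50·a + 4·b = -38;  4·a + 4·b = 8.
(Σx·x = 50, Σx = 4, Σ1 = 4, Σx·y = -38, Σy = 8.)
Eliminating b: 4·(row 1) − 4·(row 2) gives 184·a = 4·(-38) − 4·8 = -184, so a = -1.
Then b = (8 − 4·(-1))/4 = 3.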